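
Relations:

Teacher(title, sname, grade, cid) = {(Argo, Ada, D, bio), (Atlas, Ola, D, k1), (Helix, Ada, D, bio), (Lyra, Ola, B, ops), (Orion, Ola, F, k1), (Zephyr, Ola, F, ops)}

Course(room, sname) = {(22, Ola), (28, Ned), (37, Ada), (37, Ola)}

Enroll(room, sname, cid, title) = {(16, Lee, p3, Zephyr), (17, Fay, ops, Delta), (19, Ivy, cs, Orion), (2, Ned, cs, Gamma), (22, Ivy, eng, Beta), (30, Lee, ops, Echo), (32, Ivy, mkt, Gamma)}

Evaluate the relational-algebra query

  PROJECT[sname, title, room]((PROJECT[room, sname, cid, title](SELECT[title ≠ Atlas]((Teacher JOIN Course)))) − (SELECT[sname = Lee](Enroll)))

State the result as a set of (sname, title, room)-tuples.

Natural join on sname: {(Argo, Ada, D, bio, 37), (Atlas, Ola, D, k1, 22), (Atlas, Ola, D, k1, 37), (Helix, Ada, D, bio, 37), (Lyra, Ola, B, ops, 22), (Lyra, Ola, B, ops, 37), (Orion, Ola, F, k1, 22), (Orion, Ola, F, k1, 37), (Zephyr, Ola, F, ops, 22), (Zephyr, Ola, F, ops, 37)}
Selection title ≠ Atlas: {(Argo, Ada, D, bio, 37), (Helix, Ada, D, bio, 37), (Lyra, Ola, B, ops, 22), (Lyra, Ola, B, ops, 37), (Orion, Ola, F, k1, 22), (Orion, Ola, F, k1, 37), (Zephyr, Ola, F, ops, 22), (Zephyr, Ola, F, ops, 37)}
π_{room, sname, cid, title} gives {(22, Ola, k1, Orion), (22, Ola, ops, Lyra), (22, Ola, ops, Zephyr), (37, Ada, bio, Argo), (37, Ada, bio, Helix), (37, Ola, k1, Orion), (37, Ola, ops, Lyra), (37, Ola, ops, Zephyr)}.
Selection sname = Lee: {(16, Lee, p3, Zephyr), (30, Lee, ops, Echo)}
Set difference of the two operands is {(22, Ola, k1, Orion), (22, Ola, ops, Lyra), (22, Ola, ops, Zephyr), (37, Ada, bio, Argo), (37, Ada, bio, Helix), (37, Ola, k1, Orion), (37, Ola, ops, Lyra), (37, Ola, ops, Zephyr)}.
π_{sname, title, room} gives {(Ada, Argo, 37), (Ada, Helix, 37), (Ola, Lyra, 22), (Ola, Lyra, 37), (Ola, Orion, 22), (Ola, Orion, 37), (Ola, Zephyr, 22), (Ola, Zephyr, 37)}.

{(Ada, Argo, 37), (Ada, Helix, 37), (Ola, Lyra, 22), (Ola, Lyra, 37), (Ola, Orion, 22), (Ola, Orion, 37), (Ola, Zephyr, 22), (Ola, Zephyr, 37)}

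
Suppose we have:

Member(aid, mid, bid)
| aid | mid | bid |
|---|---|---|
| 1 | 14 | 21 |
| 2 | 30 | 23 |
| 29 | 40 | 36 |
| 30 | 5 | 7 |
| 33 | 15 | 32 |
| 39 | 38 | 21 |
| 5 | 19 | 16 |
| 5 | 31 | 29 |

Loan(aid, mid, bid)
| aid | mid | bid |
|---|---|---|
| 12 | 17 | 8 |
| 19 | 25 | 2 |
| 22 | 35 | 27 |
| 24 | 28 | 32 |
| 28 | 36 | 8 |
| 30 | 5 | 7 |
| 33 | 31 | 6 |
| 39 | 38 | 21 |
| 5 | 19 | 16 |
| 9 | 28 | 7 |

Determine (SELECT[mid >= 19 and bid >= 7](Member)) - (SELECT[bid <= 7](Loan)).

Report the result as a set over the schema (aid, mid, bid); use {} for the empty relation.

σ[mid >= 19 and bid >= 7]: keep tuples satisfying mid >= 19 and bid >= 7 → {(2, 30, 23), (29, 40, 36), (39, 38, 21), (5, 19, 16), (5, 31, 29)}
σ[bid <= 7]: keep tuples satisfying bid <= 7 → {(19, 25, 2), (30, 5, 7), (33, 31, 6), (9, 28, 7)}
Difference: {(2, 30, 23), (29, 40, 36), (39, 38, 21), (5, 19, 16), (5, 31, 29)} with {(19, 25, 2), (30, 5, 7), (33, 31, 6), (9, 28, 7)} → {(2, 30, 23), (29, 40, 36), (39, 38, 21), (5, 19, 16), (5, 31, 29)}

{(2, 30, 23), (29, 40, 36), (39, 38, 21), (5, 19, 16), (5, 31, 29)}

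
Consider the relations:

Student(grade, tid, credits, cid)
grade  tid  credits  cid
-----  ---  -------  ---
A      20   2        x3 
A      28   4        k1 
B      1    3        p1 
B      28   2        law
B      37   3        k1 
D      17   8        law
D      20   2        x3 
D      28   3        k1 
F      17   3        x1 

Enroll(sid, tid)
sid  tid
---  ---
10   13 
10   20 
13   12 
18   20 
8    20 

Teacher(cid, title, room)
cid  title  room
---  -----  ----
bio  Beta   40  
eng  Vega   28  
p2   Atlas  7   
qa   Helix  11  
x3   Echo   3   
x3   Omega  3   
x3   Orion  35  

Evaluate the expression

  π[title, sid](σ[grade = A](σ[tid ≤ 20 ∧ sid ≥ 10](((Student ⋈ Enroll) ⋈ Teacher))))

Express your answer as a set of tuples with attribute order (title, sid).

{(Echo, 10), (Echo, 18), (Omega, 10), (Omega, 18), (Orion, 10), (Orion, 18)}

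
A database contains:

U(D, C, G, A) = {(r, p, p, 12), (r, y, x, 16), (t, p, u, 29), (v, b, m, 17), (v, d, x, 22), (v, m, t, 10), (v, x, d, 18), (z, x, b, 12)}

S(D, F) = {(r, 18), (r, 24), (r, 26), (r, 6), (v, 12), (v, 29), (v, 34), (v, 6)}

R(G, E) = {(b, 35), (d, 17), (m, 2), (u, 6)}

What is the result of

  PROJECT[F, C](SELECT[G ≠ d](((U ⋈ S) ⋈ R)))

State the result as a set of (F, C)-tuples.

{(12, b), (29, b), (34, b), (6, b)}

Joining U and S on D yields {(r, p, p, 12, 18), (r, p, p, 12, 24), (r, p, p, 12, 26), (r, p, p, 12, 6), (r, y, x, 16, 18), (r, y, x, 16, 24), (r, y, x, 16, 26), (r, y, x, 16, 6), (v, b, m, 17, 12), (v, b, m, 17, 29), (v, b, m, 17, 34), (v, b, m, 17, 6), (v, d, x, 22, 12), (v, d, x, 22, 29), (v, d, x, 22, 34), (v, d, x, 22, 6), (v, m, t, 10, 12), (v, m, t, 10, 29), (v, m, t, 10, 34), (v, m, t, 10, 6), (v, x, d, 18, 12), (v, x, d, 18, 29), (v, x, d, 18, 34), (v, x, d, 18, 6)}.
Joining (U ⋈ S) and R on G yields {(v, b, m, 17, 12, 2), (v, b, m, 17, 29, 2), (v, b, m, 17, 34, 2), (v, b, m, 17, 6, 2), (v, x, d, 18, 12, 17), (v, x, d, 18, 29, 17), (v, x, d, 18, 34, 17), (v, x, d, 18, 6, 17)}.
σ[G ≠ d]: keep tuples satisfying G ≠ d → {(v, b, m, 17, 12, 2), (v, b, m, 17, 29, 2), (v, b, m, 17, 34, 2), (v, b, m, 17, 6, 2)}
π_{F, C} gives {(12, b), (29, b), (34, b), (6, b)}.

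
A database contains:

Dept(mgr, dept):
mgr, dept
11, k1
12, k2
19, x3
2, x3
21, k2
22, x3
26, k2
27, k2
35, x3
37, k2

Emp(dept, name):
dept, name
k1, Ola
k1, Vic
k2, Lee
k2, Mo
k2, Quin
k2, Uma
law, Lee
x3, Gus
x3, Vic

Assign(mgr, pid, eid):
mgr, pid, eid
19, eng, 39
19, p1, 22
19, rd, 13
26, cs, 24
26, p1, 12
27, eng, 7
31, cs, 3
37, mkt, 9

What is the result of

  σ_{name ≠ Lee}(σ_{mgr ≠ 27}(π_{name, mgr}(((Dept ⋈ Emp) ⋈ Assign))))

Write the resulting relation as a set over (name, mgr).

{(Gus, 19), (Mo, 26), (Mo, 37), (Quin, 26), (Quin, 37), (Uma, 26), (Uma, 37), (Vic, 19)}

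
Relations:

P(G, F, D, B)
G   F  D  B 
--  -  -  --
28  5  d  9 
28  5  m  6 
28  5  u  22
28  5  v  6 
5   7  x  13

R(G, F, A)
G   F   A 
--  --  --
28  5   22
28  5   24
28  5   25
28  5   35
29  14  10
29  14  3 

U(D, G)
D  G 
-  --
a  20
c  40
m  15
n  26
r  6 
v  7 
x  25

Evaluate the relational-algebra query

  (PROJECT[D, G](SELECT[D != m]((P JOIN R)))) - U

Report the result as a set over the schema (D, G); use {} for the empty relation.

{(d, 28), (u, 28), (v, 28)}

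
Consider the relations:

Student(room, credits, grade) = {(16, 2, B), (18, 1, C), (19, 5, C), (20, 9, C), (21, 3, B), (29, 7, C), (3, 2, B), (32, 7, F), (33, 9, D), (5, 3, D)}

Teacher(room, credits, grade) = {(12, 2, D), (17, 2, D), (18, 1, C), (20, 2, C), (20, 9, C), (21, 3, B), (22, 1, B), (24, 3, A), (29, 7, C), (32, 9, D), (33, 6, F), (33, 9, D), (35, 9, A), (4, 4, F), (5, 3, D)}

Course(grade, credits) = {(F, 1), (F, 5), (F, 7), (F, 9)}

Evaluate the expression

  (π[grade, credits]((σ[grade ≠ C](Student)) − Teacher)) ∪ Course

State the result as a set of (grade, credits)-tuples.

{(B, 2), (F, 1), (F, 5), (F, 7), (F, 9)}

Apply σ_{grade ≠ C}; surviving tuples: {(16, 2, B), (21, 3, B), (3, 2, B), (32, 7, F), (33, 9, D), (5, 3, D)}
Set difference of the two operands is {(16, 2, B), (3, 2, B), (32, 7, F)}.
Projecting to grade, credits (1 duplicate(s) eliminated): {(B, 2), (F, 7)}
Set union of the two operands is {(B, 2), (F, 1), (F, 5), (F, 7), (F, 9)}.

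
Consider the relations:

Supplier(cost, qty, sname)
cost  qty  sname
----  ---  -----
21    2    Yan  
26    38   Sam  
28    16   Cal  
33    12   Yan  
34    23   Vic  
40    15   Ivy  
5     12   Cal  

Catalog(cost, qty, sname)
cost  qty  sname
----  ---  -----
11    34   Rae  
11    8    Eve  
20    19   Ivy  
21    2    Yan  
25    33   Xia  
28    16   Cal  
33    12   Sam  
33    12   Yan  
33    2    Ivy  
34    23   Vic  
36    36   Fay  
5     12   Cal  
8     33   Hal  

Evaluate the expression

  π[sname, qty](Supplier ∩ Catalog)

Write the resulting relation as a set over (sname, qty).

{(Cal, 12), (Cal, 16), (Vic, 23), (Yan, 12), (Yan, 2)}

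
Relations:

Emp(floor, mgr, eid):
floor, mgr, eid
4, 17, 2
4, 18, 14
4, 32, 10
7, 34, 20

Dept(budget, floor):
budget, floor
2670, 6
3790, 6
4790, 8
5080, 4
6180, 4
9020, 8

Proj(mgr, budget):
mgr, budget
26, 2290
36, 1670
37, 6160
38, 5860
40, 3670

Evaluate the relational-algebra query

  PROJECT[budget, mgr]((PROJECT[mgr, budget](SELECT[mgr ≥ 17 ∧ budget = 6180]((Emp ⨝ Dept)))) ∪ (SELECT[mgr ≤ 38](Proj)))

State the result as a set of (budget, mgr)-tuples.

{(1670, 36), (2290, 26), (5860, 38), (6160, 37), (6180, 17), (6180, 18), (6180, 32)}

Natural join on floor: {(4, 17, 2, 5080), (4, 17, 2, 6180), (4, 18, 14, 5080), (4, 18, 14, 6180), (4, 32, 10, 5080), (4, 32, 10, 6180)}
Filtering on mgr ≥ 17 ∧ budget = 6180 leaves {(4, 17, 2, 6180), (4, 18, 14, 6180), (4, 32, 10, 6180)}.
Projecting to mgr, budget: {(17, 6180), (18, 6180), (32, 6180)}
Filtering on mgr ≤ 38 leaves {(26, 2290), (36, 1670), (37, 6160), (38, 5860)}.
Set union of the two operands is {(17, 6180), (18, 6180), (26, 2290), (32, 6180), (36, 1670), (37, 6160), (38, 5860)}.
Projecting to budget, mgr: {(1670, 36), (2290, 26), (5860, 38), (6160, 37), (6180, 17), (6180, 18), (6180, 32)}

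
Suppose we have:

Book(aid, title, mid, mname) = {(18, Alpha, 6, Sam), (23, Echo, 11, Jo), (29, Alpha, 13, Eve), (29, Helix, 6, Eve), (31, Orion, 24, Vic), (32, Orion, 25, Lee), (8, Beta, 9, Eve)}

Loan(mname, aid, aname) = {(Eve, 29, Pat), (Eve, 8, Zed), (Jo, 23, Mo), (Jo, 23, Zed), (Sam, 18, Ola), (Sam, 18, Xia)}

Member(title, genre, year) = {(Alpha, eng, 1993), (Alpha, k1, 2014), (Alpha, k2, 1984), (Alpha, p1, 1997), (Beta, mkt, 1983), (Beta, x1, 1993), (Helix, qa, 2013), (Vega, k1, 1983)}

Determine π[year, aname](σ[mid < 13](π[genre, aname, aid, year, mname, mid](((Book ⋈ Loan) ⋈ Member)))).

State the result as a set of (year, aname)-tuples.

{(1983, Zed), (1984, Ola), (1984, Xia), (1993, Ola), (1993, Xia), (1993, Zed), (1997, Ola), (1997, Xia), (2013, Pat), (2014, Ola), (2014, Xia)}

Natural join on aid, mname: {(18, Alpha, 6, Sam, Ola), (18, Alpha, 6, Sam, Xia), (23, Echo, 11, Jo, Mo), (23, Echo, 11, Jo, Zed), (29, Alpha, 13, Eve, Pat), (29, Helix, 6, Eve, Pat), (8, Beta, 9, Eve, Zed)}
Natural join on title: {(18, Alpha, 6, Sam, Ola, eng, 1993), (18, Alpha, 6, Sam, Ola, k1, 2014), (18, Alpha, 6, Sam, Ola, k2, 1984), (18, Alpha, 6, Sam, Ola, p1, 1997), (18, Alpha, 6, Sam, Xia, eng, 1993), (18, Alpha, 6, Sam, Xia, k1, 2014), (18, Alpha, 6, Sam, Xia, k2, 1984), (18, Alpha, 6, Sam, Xia, p1, 1997), (29, Alpha, 13, Eve, Pat, eng, 1993), (29, Alpha, 13, Eve, Pat, k1, 2014), (29, Alpha, 13, Eve, Pat, k2, 1984), (29, Alpha, 13, Eve, Pat, p1, 1997), (29, Helix, 6, Eve, Pat, qa, 2013), (8, Beta, 9, Eve, Zed, mkt, 1983), (8, Beta, 9, Eve, Zed, x1, 1993)}
Projecting to genre, aname, aid, year, mname, mid: {(eng, Ola, 18, 1993, Sam, 6), (eng, Pat, 29, 1993, Eve, 13), (eng, Xia, 18, 1993, Sam, 6), (k1, Ola, 18, 2014, Sam, 6), (k1, Pat, 29, 2014, Eve, 13), (k1, Xia, 18, 2014, Sam, 6), (k2, Ola, 18, 1984, Sam, 6), (k2, Pat, 29, 1984, Eve, 13), (k2, Xia, 18, 1984, Sam, 6), (mkt, Zed, 8, 1983, Eve, 9), (p1, Ola, 18, 1997, Sam, 6), (p1, Pat, 29, 1997, Eve, 13), (p1, Xia, 18, 1997, Sam, 6), (qa, Pat, 29, 2013, Eve, 6), (x1, Zed, 8, 1993, Eve, 9)}
Apply σ_{mid < 13}; surviving tuples: {(eng, Ola, 18, 1993, Sam, 6), (eng, Xia, 18, 1993, Sam, 6), (k1, Ola, 18, 2014, Sam, 6), (k1, Xia, 18, 2014, Sam, 6), (k2, Ola, 18, 1984, Sam, 6), (k2, Xia, 18, 1984, Sam, 6), (mkt, Zed, 8, 1983, Eve, 9), (p1, Ola, 18, 1997, Sam, 6), (p1, Xia, 18, 1997, Sam, 6), (qa, Pat, 29, 2013, Eve, 6), (x1, Zed, 8, 1993, Eve, 9)}
Projecting to year, aname: {(1983, Zed), (1984, Ola), (1984, Xia), (1993, Ola), (1993, Xia), (1993, Zed), (1997, Ola), (1997, Xia), (2013, Pat), (2014, Ola), (2014, Xia)}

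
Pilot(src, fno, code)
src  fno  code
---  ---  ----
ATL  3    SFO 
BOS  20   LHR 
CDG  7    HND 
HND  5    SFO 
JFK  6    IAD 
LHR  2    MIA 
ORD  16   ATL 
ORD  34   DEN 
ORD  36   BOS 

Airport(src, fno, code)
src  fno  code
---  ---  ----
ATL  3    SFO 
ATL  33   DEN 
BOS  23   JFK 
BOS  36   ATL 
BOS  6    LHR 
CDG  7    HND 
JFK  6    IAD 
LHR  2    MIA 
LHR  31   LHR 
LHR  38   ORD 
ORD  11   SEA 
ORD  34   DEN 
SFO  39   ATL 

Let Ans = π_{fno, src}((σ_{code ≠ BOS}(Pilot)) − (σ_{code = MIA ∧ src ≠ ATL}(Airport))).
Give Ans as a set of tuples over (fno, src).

Selection code ≠ BOS: {(ATL, 3, SFO), (BOS, 20, LHR), (CDG, 7, HND), (HND, 5, SFO), (JFK, 6, IAD), (LHR, 2, MIA), (ORD, 16, ATL), (ORD, 34, DEN)}
Selection code = MIA ∧ src ≠ ATL: {(LHR, 2, MIA)}
Set difference of the two operands is {(ATL, 3, SFO), (BOS, 20, LHR), (CDG, 7, HND), (HND, 5, SFO), (JFK, 6, IAD), (ORD, 16, ATL), (ORD, 34, DEN)}.
π[fno, src]: project onto (fno, src) → {(16, ORD), (20, BOS), (3, ATL), (34, ORD), (5, HND), (6, JFK), (7, CDG)}

{(16, ORD), (20, BOS), (3, ATL), (34, ORD), (5, HND), (6, JFK), (7, CDG)}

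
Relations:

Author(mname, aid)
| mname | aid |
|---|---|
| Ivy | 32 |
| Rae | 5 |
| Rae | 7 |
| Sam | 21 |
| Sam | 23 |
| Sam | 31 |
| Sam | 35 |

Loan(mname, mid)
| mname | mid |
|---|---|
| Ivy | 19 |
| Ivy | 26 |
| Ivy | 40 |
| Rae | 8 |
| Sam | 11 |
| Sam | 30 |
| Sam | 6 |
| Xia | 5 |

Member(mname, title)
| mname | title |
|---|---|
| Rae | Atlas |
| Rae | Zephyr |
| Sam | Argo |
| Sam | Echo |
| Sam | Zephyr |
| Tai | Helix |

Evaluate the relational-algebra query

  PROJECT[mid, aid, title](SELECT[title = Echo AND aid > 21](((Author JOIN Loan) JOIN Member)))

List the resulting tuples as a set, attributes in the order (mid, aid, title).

{(11, 23, Echo), (11, 31, Echo), (11, 35, Echo), (30, 23, Echo), (30, 31, Echo), (30, 35, Echo), (6, 23, Echo), (6, 31, Echo), (6, 35, Echo)}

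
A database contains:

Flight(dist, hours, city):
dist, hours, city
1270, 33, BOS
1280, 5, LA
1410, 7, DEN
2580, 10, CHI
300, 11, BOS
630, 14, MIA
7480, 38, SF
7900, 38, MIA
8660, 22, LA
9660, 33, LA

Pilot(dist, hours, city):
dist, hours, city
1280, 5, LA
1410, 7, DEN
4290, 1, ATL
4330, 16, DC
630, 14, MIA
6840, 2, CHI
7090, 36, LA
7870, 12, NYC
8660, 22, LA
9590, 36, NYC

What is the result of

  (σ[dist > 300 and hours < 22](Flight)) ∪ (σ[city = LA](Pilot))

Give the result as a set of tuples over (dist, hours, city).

{(1280, 5, LA), (1410, 7, DEN), (2580, 10, CHI), (630, 14, MIA), (7090, 36, LA), (8660, 22, LA)}

σ[dist > 300 and hours < 22]: keep tuples satisfying dist > 300 and hours < 22 → {(1280, 5, LA), (1410, 7, DEN), (2580, 10, CHI), (630, 14, MIA)}
σ[city = LA]: keep tuples satisfying city = LA → {(1280, 5, LA), (7090, 36, LA), (8660, 22, LA)}
Taking the union: {(1280, 5, LA), (1410, 7, DEN), (2580, 10, CHI), (630, 14, MIA), (7090, 36, LA), (8660, 22, LA)}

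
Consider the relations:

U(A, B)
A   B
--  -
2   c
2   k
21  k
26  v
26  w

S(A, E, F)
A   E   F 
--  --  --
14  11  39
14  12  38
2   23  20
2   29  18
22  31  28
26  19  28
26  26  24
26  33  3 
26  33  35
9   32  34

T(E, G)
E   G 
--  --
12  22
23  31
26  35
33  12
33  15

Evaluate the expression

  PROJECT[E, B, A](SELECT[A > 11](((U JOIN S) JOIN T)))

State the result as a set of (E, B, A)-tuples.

Joining U and S on A yields {(2, c, 23, 20), (2, c, 29, 18), (2, k, 23, 20), (2, k, 29, 18), (26, v, 19, 28), (26, v, 26, 24), (26, v, 33, 3), (26, v, 33, 35), (26, w, 19, 28), (26, w, 26, 24), (26, w, 33, 3), (26, w, 33, 35)}.
Joining (U JOIN S) and T on E yields {(2, c, 23, 20, 31), (2, k, 23, 20, 31), (26, v, 26, 24, 35), (26, v, 33, 3, 12), (26, v, 33, 3, 15), (26, v, 33, 35, 12), (26, v, 33, 35, 15), (26, w, 26, 24, 35), (26, w, 33, 3, 12), (26, w, 33, 3, 15), (26, w, 33, 35, 12), (26, w, 33, 35, 15)}.
Apply σ_{A > 11}; surviving tuples: {(26, v, 26, 24, 35), (26, v, 33, 3, 12), (26, v, 33, 3, 15), (26, v, 33, 35, 12), (26, v, 33, 35, 15), (26, w, 26, 24, 35), (26, w, 33, 3, 12), (26, w, 33, 3, 15), (26, w, 33, 35, 12), (26, w, 33, 35, 15)}
π[E, B, A]: project onto (E, B, A) (6 duplicate(s) eliminated) → {(26, v, 26), (26, w, 26), (33, v, 26), (33, w, 26)}

{(26, v, 26), (26, w, 26), (33, v, 26), (33, w, 26)}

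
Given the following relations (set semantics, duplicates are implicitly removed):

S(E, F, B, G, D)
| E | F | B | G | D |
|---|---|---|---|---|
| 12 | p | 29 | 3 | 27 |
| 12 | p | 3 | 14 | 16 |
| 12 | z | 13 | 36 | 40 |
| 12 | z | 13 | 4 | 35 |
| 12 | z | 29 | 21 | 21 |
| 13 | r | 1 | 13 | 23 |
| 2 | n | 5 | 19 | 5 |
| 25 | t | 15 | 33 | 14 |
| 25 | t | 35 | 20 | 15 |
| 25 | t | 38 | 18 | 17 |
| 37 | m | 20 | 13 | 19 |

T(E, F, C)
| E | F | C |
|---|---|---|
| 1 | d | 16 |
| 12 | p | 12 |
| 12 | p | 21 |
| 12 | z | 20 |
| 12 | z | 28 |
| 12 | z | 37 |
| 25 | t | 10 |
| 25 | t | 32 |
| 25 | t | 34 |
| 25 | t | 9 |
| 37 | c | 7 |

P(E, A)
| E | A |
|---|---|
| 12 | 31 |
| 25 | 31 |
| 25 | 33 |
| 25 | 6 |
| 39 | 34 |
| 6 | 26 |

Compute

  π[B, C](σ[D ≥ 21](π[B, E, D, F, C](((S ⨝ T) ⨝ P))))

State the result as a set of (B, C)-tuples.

{(13, 20), (13, 28), (13, 37), (29, 12), (29, 20), (29, 21), (29, 28), (29, 37)}

S ⋈ T (natural join on E, F): {(12, p, 29, 3, 27, 12), (12, p, 29, 3, 27, 21), (12, p, 3, 14, 16, 12), (12, p, 3, 14, 16, 21), (12, z, 13, 36, 40, 20), (12, z, 13, 36, 40, 28), (12, z, 13, 36, 40, 37), (12, z, 13, 4, 35, 20), (12, z, 13, 4, 35, 28), (12, z, 13, 4, 35, 37), (12, z, 29, 21, 21, 20), (12, z, 29, 21, 21, 28), (12, z, 29, 21, 21, 37), (25, t, 15, 33, 14, 10), (25, t, 15, 33, 14, 32), (25, t, 15, 33, 14, 34), (25, t, 15, 33, 14, 9), (25, t, 35, 20, 15, 10), (25, t, 35, 20, 15, 32), (25, t, 35, 20, 15, 34), (25, t, 35, 20, 15, 9), (25, t, 38, 18, 17, 10), (25, t, 38, 18, 17, 32), (25, t, 38, 18, 17, 34), (25, t, 38, 18, 17, 9)}
(S ⨝ T) ⋈ P (natural join on E): {(12, p, 29, 3, 27, 12, 31), (12, p, 29, 3, 27, 21, 31), (12, p, 3, 14, 16, 12, 31), (12, p, 3, 14, 16, 21, 31), (12, z, 13, 36, 40, 20, 31), (12, z, 13, 36, 40, 28, 31), (12, z, 13, 36, 40, 37, 31), (12, z, 13, 4, 35, 20, 31), (12, z, 13, 4, 35, 28, 31), (12, z, 13, 4, 35, 37, 31), (12, z, 29, 21, 21, 20, 31), (12, z, 29, 21, 21, 28, 31), (12, z, 29, 21, 21, 37, 31), (25, t, 15, 33, 14, 10, 31), (25, t, 15, 33, 14, 10, 33), (25, t, 15, 33, 14, 10, 6), (25, t, 15, 33, 14, 32, 31), (25, t, 15, 33, 14, 32, 33), (25, t, 15, 33, 14, 32, 6), (25, t, 15, 33, 14, 34, 31), (25, t, 15, 33, 14, 34, 33), (25, t, 15, 33, 14, 34, 6), (25, t, 15, 33, 14, 9, 31), (25, t, 15, 33, 14, 9, 33), (25, t, 15, 33, 14, 9, 6), (25, t, 35, 20, 15, 10, 31), (25, t, 35, 20, 15, 10, 33), (25, t, 35, 20, 15, 10, 6), (25, t, 35, 20, 15, 32, 31), (25, t, 35, 20, 15, 32, 33), (25, t, 35, 20, 15, 32, 6), (25, t, 35, 20, 15, 34, 31), (25, t, 35, 20, 15, 34, 33), (25, t, 35, 20, 15, 34, 6), (25, t, 35, 20, 15, 9, 31), (25, t, 35, 20, 15, 9, 33), (25, t, 35, 20, 15, 9, 6), (25, t, 38, 18, 17, 10, 31), (25, t, 38, 18, 17, 10, 33), (25, t, 38, 18, 17, 10, 6), (25, t, 38, 18, 17, 32, 31), (25, t, 38, 18, 17, 32, 33), (25, t, 38, 18, 17, 32, 6), (25, t, 38, 18, 17, 34, 31), (25, t, 38, 18, 17, 34, 33), (25, t, 38, 18, 17, 34, 6), (25, t, 38, 18, 17, 9, 31), (25, t, 38, 18, 17, 9, 33), (25, t, 38, 18, 17, 9, 6)}
Keep only column(s) B, E, D, F, C (24 duplicate(s) eliminated): {(13, 12, 35, z, 20), (13, 12, 35, z, 28), (13, 12, 35, z, 37), (13, 12, 40, z, 20), (13, 12, 40, z, 28), (13, 12, 40, z, 37), (15, 25, 14, t, 10), (15, 25, 14, t, 32), (15, 25, 14, t, 34), (15, 25, 14, t, 9), (29, 12, 21, z, 20), (29, 12, 21, z, 28), (29, 12, 21, z, 37), (29, 12, 27, p, 12), (29, 12, 27, p, 21), (3, 12, 16, p, 12), (3, 12, 16, p, 21), (35, 25, 15, t, 10), (35, 25, 15, t, 32), (35, 25, 15, t, 34), (35, 25, 15, t, 9), (38, 25, 17, t, 10), (38, 25, 17, t, 32), (38, 25, 17, t, 34), (38, 25, 17, t, 9)}
Apply σ_{D ≥ 21}; surviving tuples: {(13, 12, 35, z, 20), (13, 12, 35, z, 28), (13, 12, 35, z, 37), (13, 12, 40, z, 20), (13, 12, 40, z, 28), (13, 12, 40, z, 37), (29, 12, 21, z, 20), (29, 12, 21, z, 28), (29, 12, 21, z, 37), (29, 12, 27, p, 12), (29, 12, 27, p, 21)}
Keep only column(s) B, C (3 duplicate(s) eliminated): {(13, 20), (13, 28), (13, 37), (29, 12), (29, 20), (29, 21), (29, 28), (29, 37)}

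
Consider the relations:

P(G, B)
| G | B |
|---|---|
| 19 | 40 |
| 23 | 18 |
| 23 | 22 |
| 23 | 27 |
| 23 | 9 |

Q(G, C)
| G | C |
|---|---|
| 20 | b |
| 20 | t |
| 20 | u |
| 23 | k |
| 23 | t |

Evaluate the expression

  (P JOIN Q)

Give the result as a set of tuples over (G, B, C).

{(23, 18, k), (23, 18, t), (23, 22, k), (23, 22, t), (23, 27, k), (23, 27, t), (23, 9, k), (23, 9, t)}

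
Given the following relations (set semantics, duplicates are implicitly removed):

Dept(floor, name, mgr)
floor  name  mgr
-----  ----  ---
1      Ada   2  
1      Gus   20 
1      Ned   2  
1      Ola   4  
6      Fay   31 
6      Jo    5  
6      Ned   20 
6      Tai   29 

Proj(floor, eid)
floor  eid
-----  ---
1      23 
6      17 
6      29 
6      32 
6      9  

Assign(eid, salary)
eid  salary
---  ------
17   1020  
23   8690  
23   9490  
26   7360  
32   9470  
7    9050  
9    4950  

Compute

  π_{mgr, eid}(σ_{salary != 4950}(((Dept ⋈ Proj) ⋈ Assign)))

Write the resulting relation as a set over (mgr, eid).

Natural join on floor: {(1, Ada, 2, 23), (1, Gus, 20, 23), (1, Ned, 2, 23), (1, Ola, 4, 23), (6, Fay, 31, 17), (6, Fay, 31, 29), (6, Fay, 31, 32), (6, Fay, 31, 9), (6, Jo, 5, 17), (6, Jo, 5, 29), (6, Jo, 5, 32), (6, Jo, 5, 9), (6, Ned, 20, 17), (6, Ned, 20, 29), (6, Ned, 20, 32), (6, Ned, 20, 9), (6, Tai, 29, 17), (6, Tai, 29, 29), (6, Tai, 29, 32), (6, Tai, 29, 9)}
Natural join on eid: {(1, Ada, 2, 23, 8690), (1, Ada, 2, 23, 9490), (1, Gus, 20, 23, 8690), (1, Gus, 20, 23, 9490), (1, Ned, 2, 23, 8690), (1, Ned, 2, 23, 9490), (1, Ola, 4, 23, 8690), (1, Ola, 4, 23, 9490), (6, Fay, 31, 17, 1020), (6, Fay, 31, 32, 9470), (6, Fay, 31, 9, 4950), (6, Jo, 5, 17, 1020), (6, Jo, 5, 32, 9470), (6, Jo, 5, 9, 4950), (6, Ned, 20, 17, 1020), (6, Ned, 20, 32, 9470), (6, Ned, 20, 9, 4950), (6, Tai, 29, 17, 1020), (6, Tai, 29, 32, 9470), (6, Tai, 29, 9, 4950)}
Filtering on salary != 4950 leaves {(1, Ada, 2, 23, 8690), (1, Ada, 2, 23, 9490), (1, Gus, 20, 23, 8690), (1, Gus, 20, 23, 9490), (1, Ned, 2, 23, 8690), (1, Ned, 2, 23, 9490), (1, Ola, 4, 23, 8690), (1, Ola, 4, 23, 9490), (6, Fay, 31, 17, 1020), (6, Fay, 31, 32, 9470), (6, Jo, 5, 17, 1020), (6, Jo, 5, 32, 9470), (6, Ned, 20, 17, 1020), (6, Ned, 20, 32, 9470), (6, Tai, 29, 17, 1020), (6, Tai, 29, 32, 9470)}.
Keep only column(s) mgr, eid (5 duplicate(s) eliminated): {(2, 23), (20, 17), (20, 23), (20, 32), (29, 17), (29, 32), (31, 17), (31, 32), (4, 23), (5, 17), (5, 32)}

{(2, 23), (20, 17), (20, 23), (20, 32), (29, 17), (29, 32), (31, 17), (31, 32), (4, 23), (5, 17), (5, 32)}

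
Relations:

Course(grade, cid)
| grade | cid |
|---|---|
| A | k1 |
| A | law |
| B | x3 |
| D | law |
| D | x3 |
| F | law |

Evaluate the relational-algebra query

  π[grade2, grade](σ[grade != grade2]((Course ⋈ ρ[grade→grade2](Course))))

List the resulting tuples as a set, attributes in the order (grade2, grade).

{(A, D), (A, F), (B, D), (D, A), (D, B), (D, F), (F, A), (F, D)}

ρ[grade→grade2]: schema becomes (grade2, cid); tuples unchanged.
Joining Course and ρ[grade→grade2](Course) on cid yields {(A, k1, A), (A, law, A), (A, law, D), (A, law, F), (B, x3, B), (B, x3, D), (D, law, A), (D, law, D), (D, law, F), (D, x3, B), (D, x3, D), (F, law, A), (F, law, D), (F, law, F)}.
Filtering on grade != grade2 leaves {(A, law, D), (A, law, F), (B, x3, D), (D, law, A), (D, law, F), (D, x3, B), (F, law, A), (F, law, D)}.
π_{grade2, grade} gives {(A, D), (A, F), (B, D), (D, A), (D, B), (D, F), (F, A), (F, D)}.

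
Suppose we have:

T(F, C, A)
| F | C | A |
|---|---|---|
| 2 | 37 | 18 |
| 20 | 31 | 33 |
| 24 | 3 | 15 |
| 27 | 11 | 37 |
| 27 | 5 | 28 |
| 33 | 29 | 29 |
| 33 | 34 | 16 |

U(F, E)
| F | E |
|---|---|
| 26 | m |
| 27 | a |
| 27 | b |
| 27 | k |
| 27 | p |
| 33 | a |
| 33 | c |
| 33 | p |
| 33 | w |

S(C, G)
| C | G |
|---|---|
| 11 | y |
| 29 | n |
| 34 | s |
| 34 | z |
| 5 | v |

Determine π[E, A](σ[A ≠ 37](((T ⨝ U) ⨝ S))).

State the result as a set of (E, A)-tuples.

Natural join on F: {(27, 11, 37, a), (27, 11, 37, b), (27, 11, 37, k), (27, 11, 37, p), (27, 5, 28, a), (27, 5, 28, b), (27, 5, 28, k), (27, 5, 28, p), (33, 29, 29, a), (33, 29, 29, c), (33, 29, 29, p), (33, 29, 29, w), (33, 34, 16, a), (33, 34, 16, c), (33, 34, 16, p), (33, 34, 16, w)}
Natural join on C: {(27, 11, 37, a, y), (27, 11, 37, b, y), (27, 11, 37, k, y), (27, 11, 37, p, y), (27, 5, 28, a, v), (27, 5, 28, b, v), (27, 5, 28, k, v), (27, 5, 28, p, v), (33, 29, 29, a, n), (33, 29, 29, c, n), (33, 29, 29, p, n), (33, 29, 29, w, n), (33, 34, 16, a, s), (33, 34, 16, a, z), (33, 34, 16, c, s), (33, 34, 16, c, z), (33, 34, 16, p, s), (33, 34, 16, p, z), (33, 34, 16, w, s), (33, 34, 16, w, z)}
σ[A ≠ 37]: keep tuples satisfying A ≠ 37 → {(27, 5, 28, a, v), (27, 5, 28, b, v), (27, 5, 28, k, v), (27, 5, 28, p, v), (33, 29, 29, a, n), (33, 29, 29, c, n), (33, 29, 29, p, n), (33, 29, 29, w, n), (33, 34, 16, a, s), (33, 34, 16, a, z), (33, 34, 16, c, s), (33, 34, 16, c, z), (33, 34, 16, p, s), (33, 34, 16, p, z), (33, 34, 16, w, s), (33, 34, 16, w, z)}
π[E, A]: project onto (E, A) (4 duplicate(s) eliminated) → {(a, 16), (a, 28), (a, 29), (b, 28), (c, 16), (c, 29), (k, 28), (p, 16), (p, 28), (p, 29), (w, 16), (w, 29)}

{(a, 16), (a, 28), (a, 29), (b, 28), (c, 16), (c, 29), (k, 28), (p, 16), (p, 28), (p, 29), (w, 16), (w, 29)}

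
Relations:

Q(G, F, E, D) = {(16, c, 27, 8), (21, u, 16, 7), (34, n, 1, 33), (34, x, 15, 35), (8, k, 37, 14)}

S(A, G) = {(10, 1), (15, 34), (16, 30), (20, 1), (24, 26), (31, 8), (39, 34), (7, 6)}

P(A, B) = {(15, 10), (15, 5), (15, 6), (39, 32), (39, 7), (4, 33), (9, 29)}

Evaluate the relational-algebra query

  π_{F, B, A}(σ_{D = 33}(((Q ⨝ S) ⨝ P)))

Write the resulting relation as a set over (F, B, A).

Joining Q and S on G yields {(34, n, 1, 33, 15), (34, n, 1, 33, 39), (34, x, 15, 35, 15), (34, x, 15, 35, 39), (8, k, 37, 14, 31)}.
Joining (Q ⨝ S) and P on A yields {(34, n, 1, 33, 15, 10), (34, n, 1, 33, 15, 5), (34, n, 1, 33, 15, 6), (34, n, 1, 33, 39, 32), (34, n, 1, 33, 39, 7), (34, x, 15, 35, 15, 10), (34, x, 15, 35, 15, 5), (34, x, 15, 35, 15, 6), (34, x, 15, 35, 39, 32), (34, x, 15, 35, 39, 7)}.
σ[D = 33]: keep tuples satisfying D = 33 → {(34, n, 1, 33, 15, 10), (34, n, 1, 33, 15, 5), (34, n, 1, 33, 15, 6), (34, n, 1, 33, 39, 32), (34, n, 1, 33, 39, 7)}
π_{F, B, A} gives {(n, 10, 15), (n, 32, 39), (n, 5, 15), (n, 6, 15), (n, 7, 39)}.

{(n, 10, 15), (n, 32, 39), (n, 5, 15), (n, 6, 15), (n, 7, 39)}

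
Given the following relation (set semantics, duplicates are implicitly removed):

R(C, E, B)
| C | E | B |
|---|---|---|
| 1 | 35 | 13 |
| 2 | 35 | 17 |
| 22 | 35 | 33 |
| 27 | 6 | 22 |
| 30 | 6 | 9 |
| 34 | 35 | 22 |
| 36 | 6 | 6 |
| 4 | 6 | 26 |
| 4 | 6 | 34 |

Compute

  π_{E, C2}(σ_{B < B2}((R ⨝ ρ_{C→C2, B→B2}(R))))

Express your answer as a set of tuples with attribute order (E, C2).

{(35, 2), (35, 22), (35, 34), (6, 27), (6, 30), (6, 4)}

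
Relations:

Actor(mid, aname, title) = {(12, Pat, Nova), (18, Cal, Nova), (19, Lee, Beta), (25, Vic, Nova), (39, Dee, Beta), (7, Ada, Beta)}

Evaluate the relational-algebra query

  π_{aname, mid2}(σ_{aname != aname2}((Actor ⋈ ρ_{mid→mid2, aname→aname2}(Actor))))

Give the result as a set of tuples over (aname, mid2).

ρ[mid→mid2, aname→aname2]: schema becomes (mid2, aname2, title); tuples unchanged.
Joining Actor and ρ_{mid→mid2, aname→aname2}(Actor) on title yields {(12, Pat, Nova, 12, Pat), (12, Pat, Nova, 18, Cal), (12, Pat, Nova, 25, Vic), (18, Cal, Nova, 12, Pat), (18, Cal, Nova, 18, Cal), (18, Cal, Nova, 25, Vic), (19, Lee, Beta, 19, Lee), (19, Lee, Beta, 39, Dee), (19, Lee, Beta, 7, Ada), (25, Vic, Nova, 12, Pat), (25, Vic, Nova, 18, Cal), (25, Vic, Nova, 25, Vic), (39, Dee, Beta, 19, Lee), (39, Dee, Beta, 39, Dee), (39, Dee, Beta, 7, Ada), (7, Ada, Beta, 19, Lee), (7, Ada, Beta, 39, Dee), (7, Ada, Beta, 7, Ada)}.
Filtering on aname != aname2 leaves {(12, Pat, Nova, 18, Cal), (12, Pat, Nova, 25, Vic), (18, Cal, Nova, 12, Pat), (18, Cal, Nova, 25, Vic), (19, Lee, Beta, 39, Dee), (19, Lee, Beta, 7, Ada), (25, Vic, Nova, 12, Pat), (25, Vic, Nova, 18, Cal), (39, Dee, Beta, 19, Lee), (39, Dee, Beta, 7, Ada), (7, Ada, Beta, 19, Lee), (7, Ada, Beta, 39, Dee)}.
π[aname, mid2]: project onto (aname, mid2) → {(Ada, 19), (Ada, 39), (Cal, 12), (Cal, 25), (Dee, 19), (Dee, 7), (Lee, 39), (Lee, 7), (Pat, 18), (Pat, 25), (Vic, 12), (Vic, 18)}

{(Ada, 19), (Ada, 39), (Cal, 12), (Cal, 25), (Dee, 19), (Dee, 7), (Lee, 39), (Lee, 7), (Pat, 18), (Pat, 25), (Vic, 12), (Vic, 18)}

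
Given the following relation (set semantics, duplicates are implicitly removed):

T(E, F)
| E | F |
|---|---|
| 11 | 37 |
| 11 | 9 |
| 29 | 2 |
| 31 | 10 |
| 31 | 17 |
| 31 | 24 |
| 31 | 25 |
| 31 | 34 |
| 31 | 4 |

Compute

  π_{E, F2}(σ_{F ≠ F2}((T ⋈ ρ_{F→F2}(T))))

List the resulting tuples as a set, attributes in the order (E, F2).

ρ[F→F2]: schema becomes (E, F2); tuples unchanged.
T ⋈ ρ_{F→F2}(T) (natural join on E): {(11, 37, 37), (11, 37, 9), (11, 9, 37), (11, 9, 9), (29, 2, 2), (31, 10, 10), (31, 10, 17), (31, 10, 24), (31, 10, 25), (31, 10, 34), (31, 10, 4), (31, 17, 10), (31, 17, 17), (31, 17, 24), (31, 17, 25), (31, 17, 34), (31, 17, 4), (31, 24, 10), (31, 24, 17), (31, 24, 24), (31, 24, 25), (31, 24, 34), (31, 24, 4), (31, 25, 10), (31, 25, 17), (31, 25, 24), (31, 25, 25), (31, 25, 34), (31, 25, 4), (31, 34, 10), (31, 34, 17), (31, 34, 24), (31, 34, 25), (31, 34, 34), (31, 34, 4), (31, 4, 10), (31, 4, 17), (31, 4, 24), (31, 4, 25), (31, 4, 34), (31, 4, 4)}
Apply σ_{F ≠ F2}; surviving tuples: {(11, 37, 9), (11, 9, 37), (31, 10, 17), (31, 10, 24), (31, 10, 25), (31, 10, 34), (31, 10, 4), (31, 17, 10), (31, 17, 24), (31, 17, 25), (31, 17, 34), (31, 17, 4), (31, 24, 10), (31, 24, 17), (31, 24, 25), (31, 24, 34), (31, 24, 4), (31, 25, 10), (31, 25, 17), (31, 25, 24), (31, 25, 34), (31, 25, 4), (31, 34, 10), (31, 34, 17), (31, 34, 24), (31, 34, 25), (31, 34, 4), (31, 4, 10), (31, 4, 17), (31, 4, 24), (31, 4, 25), (31, 4, 34)}
π[E, F2]: project onto (E, F2) (24 duplicate(s) eliminated) → {(11, 37), (11, 9), (31, 10), (31, 17), (31, 24), (31, 25), (31, 34), (31, 4)}

{(11, 37), (11, 9), (31, 10), (31, 17), (31, 24), (31, 25), (31, 34), (31, 4)}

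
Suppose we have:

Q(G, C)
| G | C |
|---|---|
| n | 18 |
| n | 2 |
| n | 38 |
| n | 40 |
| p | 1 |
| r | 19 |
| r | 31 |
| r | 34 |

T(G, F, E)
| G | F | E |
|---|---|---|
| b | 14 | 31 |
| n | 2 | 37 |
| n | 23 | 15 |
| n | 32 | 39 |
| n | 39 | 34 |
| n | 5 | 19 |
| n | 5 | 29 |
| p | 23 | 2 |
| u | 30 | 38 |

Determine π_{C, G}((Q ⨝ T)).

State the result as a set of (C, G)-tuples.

{(1, p), (18, n), (2, n), (38, n), (40, n)}

Joining Q and T on G yields {(n, 18, 2, 37), (n, 18, 23, 15), (n, 18, 32, 39), (n, 18, 39, 34), (n, 18, 5, 19), (n, 18, 5, 29), (n, 2, 2, 37), (n, 2, 23, 15), (n, 2, 32, 39), (n, 2, 39, 34), (n, 2, 5, 19), (n, 2, 5, 29), (n, 38, 2, 37), (n, 38, 23, 15), (n, 38, 32, 39), (n, 38, 39, 34), (n, 38, 5, 19), (n, 38, 5, 29), (n, 40, 2, 37), (n, 40, 23, 15), (n, 40, 32, 39), (n, 40, 39, 34), (n, 40, 5, 19), (n, 40, 5, 29), (p, 1, 23, 2)}.
Keep only column(s) C, G (20 duplicate(s) eliminated): {(1, p), (18, n), (2, n), (38, n), (40, n)}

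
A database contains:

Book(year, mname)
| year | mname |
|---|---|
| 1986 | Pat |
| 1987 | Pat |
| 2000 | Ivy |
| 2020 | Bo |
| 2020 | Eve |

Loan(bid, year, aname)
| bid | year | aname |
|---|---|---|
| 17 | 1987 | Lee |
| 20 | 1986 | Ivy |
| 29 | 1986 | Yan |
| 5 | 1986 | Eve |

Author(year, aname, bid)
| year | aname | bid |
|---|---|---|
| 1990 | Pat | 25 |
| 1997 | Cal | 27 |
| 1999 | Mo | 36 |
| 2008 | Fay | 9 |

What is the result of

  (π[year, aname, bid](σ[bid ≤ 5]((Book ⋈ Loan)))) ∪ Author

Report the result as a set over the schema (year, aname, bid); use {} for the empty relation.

{(1986, Eve, 5), (1990, Pat, 25), (1997, Cal, 27), (1999, Mo, 36), (2008, Fay, 9)}

Natural join on year: {(1986, Pat, 20, Ivy), (1986, Pat, 29, Yan), (1986, Pat, 5, Eve), (1987, Pat, 17, Lee)}
Selection bid ≤ 5: {(1986, Pat, 5, Eve)}
Projecting to year, aname, bid: {(1986, Eve, 5)}
Union: {(1986, Eve, 5)} with {(1990, Pat, 25), (1997, Cal, 27), (1999, Mo, 36), (2008, Fay, 9)} → {(1986, Eve, 5), (1990, Pat, 25), (1997, Cal, 27), (1999, Mo, 36), (2008, Fay, 9)}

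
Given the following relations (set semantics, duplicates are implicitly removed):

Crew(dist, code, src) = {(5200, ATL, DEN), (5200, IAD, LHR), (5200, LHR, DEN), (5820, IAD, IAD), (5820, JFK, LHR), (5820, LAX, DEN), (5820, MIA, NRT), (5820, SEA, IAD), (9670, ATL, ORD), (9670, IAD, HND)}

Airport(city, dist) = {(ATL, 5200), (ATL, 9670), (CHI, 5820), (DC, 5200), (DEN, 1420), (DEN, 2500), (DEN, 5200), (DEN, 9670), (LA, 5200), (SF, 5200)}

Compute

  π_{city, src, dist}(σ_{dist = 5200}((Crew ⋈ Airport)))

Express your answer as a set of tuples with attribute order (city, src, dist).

{(ATL, DEN, 5200), (ATL, LHR, 5200), (DC, DEN, 5200), (DC, LHR, 5200), (DEN, DEN, 5200), (DEN, LHR, 5200), (LA, DEN, 5200), (LA, LHR, 5200), (SF, DEN, 5200), (SF, LHR, 5200)}

Joining Crew and Airport on dist yields {(5200, ATL, DEN, ATL), (5200, ATL, DEN, DC), (5200, ATL, DEN, DEN), (5200, ATL, DEN, LA), (5200, ATL, DEN, SF), (5200, IAD, LHR, ATL), (5200, IAD, LHR, DC), (5200, IAD, LHR, DEN), (5200, IAD, LHR, LA), (5200, IAD, LHR, SF), (5200, LHR, DEN, ATL), (5200, LHR, DEN, DC), (5200, LHR, DEN, DEN), (5200, LHR, DEN, LA), (5200, LHR, DEN, SF), (5820, IAD, IAD, CHI), (5820, JFK, LHR, CHI), (5820, LAX, DEN, CHI), (5820, MIA, NRT, CHI), (5820, SEA, IAD, CHI), (9670, ATL, ORD, ATL), (9670, ATL, ORD, DEN), (9670, IAD, HND, ATL), (9670, IAD, HND, DEN)}.
Filtering on dist = 5200 leaves {(5200, ATL, DEN, ATL), (5200, ATL, DEN, DC), (5200, ATL, DEN, DEN), (5200, ATL, DEN, LA), (5200, ATL, DEN, SF), (5200, IAD, LHR, ATL), (5200, IAD, LHR, DC), (5200, IAD, LHR, DEN), (5200, IAD, LHR, LA), (5200, IAD, LHR, SF), (5200, LHR, DEN, ATL), (5200, LHR, DEN, DC), (5200, LHR, DEN, DEN), (5200, LHR, DEN, LA), (5200, LHR, DEN, SF)}.
π[city, src, dist]: project onto (city, src, dist) (5 duplicate(s) eliminated) → {(ATL, DEN, 5200), (ATL, LHR, 5200), (DC, DEN, 5200), (DC, LHR, 5200), (DEN, DEN, 5200), (DEN, LHR, 5200), (LA, DEN, 5200), (LA, LHR, 5200), (SF, DEN, 5200), (SF, LHR, 5200)}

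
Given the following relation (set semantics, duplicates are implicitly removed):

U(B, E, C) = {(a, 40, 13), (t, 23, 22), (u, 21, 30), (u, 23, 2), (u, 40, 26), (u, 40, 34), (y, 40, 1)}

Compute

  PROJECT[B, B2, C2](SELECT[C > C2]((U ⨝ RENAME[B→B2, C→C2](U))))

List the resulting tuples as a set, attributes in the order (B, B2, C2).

ρ[B→B2, C→C2]: schema becomes (B2, E, C2); tuples unchanged.
U ⋈ RENAME[B→B2, C→C2](U) (natural join on E): {(a, 40, 13, a, 13), (a, 40, 13, u, 26), (a, 40, 13, u, 34), (a, 40, 13, y, 1), (t, 23, 22, t, 22), (t, 23, 22, u, 2), (u, 21, 30, u, 30), (u, 23, 2, t, 22), (u, 23, 2, u, 2), (u, 40, 26, a, 13), (u, 40, 26, u, 26), (u, 40, 26, u, 34), (u, 40, 26, y, 1), (u, 40, 34, a, 13), (u, 40, 34, u, 26), (u, 40, 34, u, 34), (u, 40, 34, y, 1), (y, 40, 1, a, 13), (y, 40, 1, u, 26), (y, 40, 1, u, 34), (y, 40, 1, y, 1)}
Selection C > C2: {(a, 40, 13, y, 1), (t, 23, 22, u, 2), (u, 40, 26, a, 13), (u, 40, 26, y, 1), (u, 40, 34, a, 13), (u, 40, 34, u, 26), (u, 40, 34, y, 1)}
π[B, B2, C2]: project onto (B, B2, C2) (2 duplicate(s) eliminated) → {(a, y, 1), (t, u, 2), (u, a, 13), (u, u, 26), (u, y, 1)}

{(a, y, 1), (t, u, 2), (u, a, 13), (u, u, 26), (u, y, 1)}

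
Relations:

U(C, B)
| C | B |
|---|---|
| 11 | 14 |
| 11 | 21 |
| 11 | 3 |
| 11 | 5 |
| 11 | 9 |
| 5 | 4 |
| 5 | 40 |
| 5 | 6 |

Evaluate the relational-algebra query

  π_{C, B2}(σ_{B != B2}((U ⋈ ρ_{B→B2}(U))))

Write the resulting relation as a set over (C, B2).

{(11, 14), (11, 21), (11, 3), (11, 5), (11, 9), (5, 4), (5, 40), (5, 6)}

ρ[B→B2]: schema becomes (C, B2); tuples unchanged.
Joining U and ρ_{B→B2}(U) on C yields {(11, 14, 14), (11, 14, 21), (11, 14, 3), (11, 14, 5), (11, 14, 9), (11, 21, 14), (11, 21, 21), (11, 21, 3), (11, 21, 5), (11, 21, 9), (11, 3, 14), (11, 3, 21), (11, 3, 3), (11, 3, 5), (11, 3, 9), (11, 5, 14), (11, 5, 21), (11, 5, 3), (11, 5, 5), (11, 5, 9), (11, 9, 14), (11, 9, 21), (11, 9, 3), (11, 9, 5), (11, 9, 9), (5, 4, 4), (5, 4, 40), (5, 4, 6), (5, 40, 4), (5, 40, 40), (5, 40, 6), (5, 6, 4), (5, 6, 40), (5, 6, 6)}.
Apply σ_{B != B2}; surviving tuples: {(11, 14, 21), (11, 14, 3), (11, 14, 5), (11, 14, 9), (11, 21, 14), (11, 21, 3), (11, 21, 5), (11, 21, 9), (11, 3, 14), (11, 3, 21), (11, 3, 5), (11, 3, 9), (11, 5, 14), (11, 5, 21), (11, 5, 3), (11, 5, 9), (11, 9, 14), (11, 9, 21), (11, 9, 3), (11, 9, 5), (5, 4, 40), (5, 4, 6), (5, 40, 4), (5, 40, 6), (5, 6, 4), (5, 6, 40)}
Keep only column(s) C, B2 (18 duplicate(s) eliminated): {(11, 14), (11, 21), (11, 3), (11, 5), (11, 9), (5, 4), (5, 40), (5, 6)}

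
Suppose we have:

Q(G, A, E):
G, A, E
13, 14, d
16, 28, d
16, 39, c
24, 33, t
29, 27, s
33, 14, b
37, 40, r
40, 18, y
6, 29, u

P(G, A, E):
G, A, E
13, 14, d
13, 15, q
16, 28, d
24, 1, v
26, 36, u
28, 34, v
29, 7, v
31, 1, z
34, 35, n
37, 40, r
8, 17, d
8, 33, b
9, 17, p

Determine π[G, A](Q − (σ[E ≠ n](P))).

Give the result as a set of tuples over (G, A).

{(16, 39), (24, 33), (29, 27), (33, 14), (40, 18), (6, 29)}

Selection E ≠ n: {(13, 14, d), (13, 15, q), (16, 28, d), (24, 1, v), (26, 36, u), (28, 34, v), (29, 7, v), (31, 1, z), (37, 40, r), (8, 17, d), (8, 33, b), (9, 17, p)}
Taking the difference: {(16, 39, c), (24, 33, t), (29, 27, s), (33, 14, b), (40, 18, y), (6, 29, u)}
π_{G, A} gives {(16, 39), (24, 33), (29, 27), (33, 14), (40, 18), (6, 29)}.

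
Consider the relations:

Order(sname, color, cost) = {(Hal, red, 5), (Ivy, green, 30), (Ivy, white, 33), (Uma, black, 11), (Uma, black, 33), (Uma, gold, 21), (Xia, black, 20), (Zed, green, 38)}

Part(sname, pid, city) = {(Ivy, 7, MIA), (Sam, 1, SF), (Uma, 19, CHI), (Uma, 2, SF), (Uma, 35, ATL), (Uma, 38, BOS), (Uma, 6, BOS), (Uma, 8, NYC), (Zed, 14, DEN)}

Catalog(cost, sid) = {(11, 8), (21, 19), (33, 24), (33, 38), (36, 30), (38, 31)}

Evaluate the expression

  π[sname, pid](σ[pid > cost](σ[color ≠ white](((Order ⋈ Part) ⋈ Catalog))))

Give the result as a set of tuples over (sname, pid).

{(Uma, 19), (Uma, 35), (Uma, 38)}

Order ⋈ Part (natural join on sname): {(Ivy, green, 30, 7, MIA), (Ivy, white, 33, 7, MIA), (Uma, black, 11, 19, CHI), (Uma, black, 11, 2, SF), (Uma, black, 11, 35, ATL), (Uma, black, 11, 38, BOS), (Uma, black, 11, 6, BOS), (Uma, black, 11, 8, NYC), (Uma, black, 33, 19, CHI), (Uma, black, 33, 2, SF), (Uma, black, 33, 35, ATL), (Uma, black, 33, 38, BOS), (Uma, black, 33, 6, BOS), (Uma, black, 33, 8, NYC), (Uma, gold, 21, 19, CHI), (Uma, gold, 21, 2, SF), (Uma, gold, 21, 35, ATL), (Uma, gold, 21, 38, BOS), (Uma, gold, 21, 6, BOS), (Uma, gold, 21, 8, NYC), (Zed, green, 38, 14, DEN)}
(Order ⋈ Part) ⋈ Catalog (natural join on cost): {(Ivy, white, 33, 7, MIA, 24), (Ivy, white, 33, 7, MIA, 38), (Uma, black, 11, 19, CHI, 8), (Uma, black, 11, 2, SF, 8), (Uma, black, 11, 35, ATL, 8), (Uma, black, 11, 38, BOS, 8), (Uma, black, 11, 6, BOS, 8), (Uma, black, 11, 8, NYC, 8), (Uma, black, 33, 19, CHI, 24), (Uma, black, 33, 19, CHI, 38), (Uma, black, 33, 2, SF, 24), (Uma, black, 33, 2, SF, 38), (Uma, black, 33, 35, ATL, 24), (Uma, black, 33, 35, ATL, 38), (Uma, black, 33, 38, BOS, 24), (Uma, black, 33, 38, BOS, 38), (Uma, black, 33, 6, BOS, 24), (Uma, black, 33, 6, BOS, 38), (Uma, black, 33, 8, NYC, 24), (Uma, black, 33, 8, NYC, 38), (Uma, gold, 21, 19, CHI, 19), (Uma, gold, 21, 2, SF, 19), (Uma, gold, 21, 35, ATL, 19), (Uma, gold, 21, 38, BOS, 19), (Uma, gold, 21, 6, BOS, 19), (Uma, gold, 21, 8, NYC, 19), (Zed, green, 38, 14, DEN, 31)}
Apply σ_{color ≠ white}; surviving tuples: {(Uma, black, 11, 19, CHI, 8), (Uma, black, 11, 2, SF, 8), (Uma, black, 11, 35, ATL, 8), (Uma, black, 11, 38, BOS, 8), (Uma, black, 11, 6, BOS, 8), (Uma, black, 11, 8, NYC, 8), (Uma, black, 33, 19, CHI, 24), (Uma, black, 33, 19, CHI, 38), (Uma, black, 33, 2, SF, 24), (Uma, black, 33, 2, SF, 38), (Uma, black, 33, 35, ATL, 24), (Uma, black, 33, 35, ATL, 38), (Uma, black, 33, 38, BOS, 24), (Uma, black, 33, 38, BOS, 38), (Uma, black, 33, 6, BOS, 24), (Uma, black, 33, 6, BOS, 38), (Uma, black, 33, 8, NYC, 24), (Uma, black, 33, 8, NYC, 38), (Uma, gold, 21, 19, CHI, 19), (Uma, gold, 21, 2, SF, 19), (Uma, gold, 21, 35, ATL, 19), (Uma, gold, 21, 38, BOS, 19), (Uma, gold, 21, 6, BOS, 19), (Uma, gold, 21, 8, NYC, 19), (Zed, green, 38, 14, DEN, 31)}
Apply σ_{pid > cost}; surviving tuples: {(Uma, black, 11, 19, CHI, 8), (Uma, black, 11, 35, ATL, 8), (Uma, black, 11, 38, BOS, 8), (Uma, black, 33, 35, ATL, 24), (Uma, black, 33, 35, ATL, 38), (Uma, black, 33, 38, BOS, 24), (Uma, black, 33, 38, BOS, 38), (Uma, gold, 21, 35, ATL, 19), (Uma, gold, 21, 38, BOS, 19)}
Keep only column(s) sname, pid (6 duplicate(s) eliminated): {(Uma, 19), (Uma, 35), (Uma, 38)}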